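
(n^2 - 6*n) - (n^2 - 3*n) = -3*n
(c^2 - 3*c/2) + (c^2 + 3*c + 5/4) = 2*c^2 + 3*c/2 + 5/4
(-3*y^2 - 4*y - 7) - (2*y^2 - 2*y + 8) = -5*y^2 - 2*y - 15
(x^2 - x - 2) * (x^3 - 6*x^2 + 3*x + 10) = x^5 - 7*x^4 + 7*x^3 + 19*x^2 - 16*x - 20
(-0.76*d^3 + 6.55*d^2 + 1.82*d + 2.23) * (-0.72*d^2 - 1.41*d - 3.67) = 0.5472*d^5 - 3.6444*d^4 - 7.7567*d^3 - 28.2103*d^2 - 9.8237*d - 8.1841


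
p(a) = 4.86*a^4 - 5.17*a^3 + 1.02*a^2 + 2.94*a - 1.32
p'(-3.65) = -1156.45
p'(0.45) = 2.49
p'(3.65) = 749.07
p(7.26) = 11596.97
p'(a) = 19.44*a^3 - 15.51*a^2 + 2.04*a + 2.94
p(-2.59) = 306.42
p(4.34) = 1332.25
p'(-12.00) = -35847.30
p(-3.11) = 609.57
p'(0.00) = 2.94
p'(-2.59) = -444.14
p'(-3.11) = -738.18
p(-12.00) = 109821.00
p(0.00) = -1.32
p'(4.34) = 1308.81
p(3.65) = 634.19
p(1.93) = 38.42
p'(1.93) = 88.86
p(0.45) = -0.06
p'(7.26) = 6639.11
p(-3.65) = 1115.54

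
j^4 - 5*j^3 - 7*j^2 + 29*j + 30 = (j - 5)*(j - 3)*(j + 1)*(j + 2)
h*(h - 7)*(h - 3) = h^3 - 10*h^2 + 21*h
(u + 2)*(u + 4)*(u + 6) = u^3 + 12*u^2 + 44*u + 48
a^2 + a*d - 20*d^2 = (a - 4*d)*(a + 5*d)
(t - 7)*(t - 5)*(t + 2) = t^3 - 10*t^2 + 11*t + 70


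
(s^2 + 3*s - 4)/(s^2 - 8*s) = (s^2 + 3*s - 4)/(s*(s - 8))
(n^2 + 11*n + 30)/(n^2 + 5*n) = (n + 6)/n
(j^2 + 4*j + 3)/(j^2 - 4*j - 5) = (j + 3)/(j - 5)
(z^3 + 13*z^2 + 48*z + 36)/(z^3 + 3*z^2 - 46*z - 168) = (z^2 + 7*z + 6)/(z^2 - 3*z - 28)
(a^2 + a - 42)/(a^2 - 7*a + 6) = (a + 7)/(a - 1)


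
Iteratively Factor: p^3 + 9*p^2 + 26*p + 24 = (p + 2)*(p^2 + 7*p + 12) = (p + 2)*(p + 3)*(p + 4)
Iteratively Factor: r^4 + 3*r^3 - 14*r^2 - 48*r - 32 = (r + 2)*(r^3 + r^2 - 16*r - 16) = (r + 2)*(r + 4)*(r^2 - 3*r - 4) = (r - 4)*(r + 2)*(r + 4)*(r + 1)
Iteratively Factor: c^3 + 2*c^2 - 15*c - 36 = (c + 3)*(c^2 - c - 12) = (c - 4)*(c + 3)*(c + 3)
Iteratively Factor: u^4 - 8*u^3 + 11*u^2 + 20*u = (u - 5)*(u^3 - 3*u^2 - 4*u) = u*(u - 5)*(u^2 - 3*u - 4) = u*(u - 5)*(u - 4)*(u + 1)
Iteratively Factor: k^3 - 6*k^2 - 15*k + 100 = (k - 5)*(k^2 - k - 20) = (k - 5)*(k + 4)*(k - 5)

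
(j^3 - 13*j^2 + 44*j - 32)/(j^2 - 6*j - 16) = (j^2 - 5*j + 4)/(j + 2)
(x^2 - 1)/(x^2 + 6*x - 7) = (x + 1)/(x + 7)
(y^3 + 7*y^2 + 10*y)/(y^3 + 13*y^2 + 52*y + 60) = y/(y + 6)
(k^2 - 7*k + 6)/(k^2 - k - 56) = (-k^2 + 7*k - 6)/(-k^2 + k + 56)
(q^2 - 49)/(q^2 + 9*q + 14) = (q - 7)/(q + 2)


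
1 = 1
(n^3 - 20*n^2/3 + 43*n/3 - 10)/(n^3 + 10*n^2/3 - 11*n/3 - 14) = (3*n^2 - 14*n + 15)/(3*n^2 + 16*n + 21)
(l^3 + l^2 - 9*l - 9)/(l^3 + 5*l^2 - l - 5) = (l^2 - 9)/(l^2 + 4*l - 5)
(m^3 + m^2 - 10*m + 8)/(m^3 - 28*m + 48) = (m^2 + 3*m - 4)/(m^2 + 2*m - 24)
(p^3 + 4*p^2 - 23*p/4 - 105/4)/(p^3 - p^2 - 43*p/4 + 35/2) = (p + 3)/(p - 2)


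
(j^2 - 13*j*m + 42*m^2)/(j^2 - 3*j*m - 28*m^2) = (j - 6*m)/(j + 4*m)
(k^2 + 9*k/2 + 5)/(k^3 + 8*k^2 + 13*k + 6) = (k^2 + 9*k/2 + 5)/(k^3 + 8*k^2 + 13*k + 6)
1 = 1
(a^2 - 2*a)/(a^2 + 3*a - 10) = a/(a + 5)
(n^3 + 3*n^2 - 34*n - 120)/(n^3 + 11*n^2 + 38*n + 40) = (n - 6)/(n + 2)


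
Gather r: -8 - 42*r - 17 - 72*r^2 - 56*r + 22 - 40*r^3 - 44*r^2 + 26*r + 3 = -40*r^3 - 116*r^2 - 72*r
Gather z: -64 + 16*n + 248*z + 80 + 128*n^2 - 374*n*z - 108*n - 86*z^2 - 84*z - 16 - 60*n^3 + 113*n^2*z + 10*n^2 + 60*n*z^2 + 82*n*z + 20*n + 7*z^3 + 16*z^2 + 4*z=-60*n^3 + 138*n^2 - 72*n + 7*z^3 + z^2*(60*n - 70) + z*(113*n^2 - 292*n + 168)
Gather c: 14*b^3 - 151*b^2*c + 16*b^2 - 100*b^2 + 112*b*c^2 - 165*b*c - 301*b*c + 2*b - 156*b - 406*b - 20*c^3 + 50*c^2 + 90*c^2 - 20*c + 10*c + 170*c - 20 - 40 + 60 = 14*b^3 - 84*b^2 - 560*b - 20*c^3 + c^2*(112*b + 140) + c*(-151*b^2 - 466*b + 160)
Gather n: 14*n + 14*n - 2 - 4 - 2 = 28*n - 8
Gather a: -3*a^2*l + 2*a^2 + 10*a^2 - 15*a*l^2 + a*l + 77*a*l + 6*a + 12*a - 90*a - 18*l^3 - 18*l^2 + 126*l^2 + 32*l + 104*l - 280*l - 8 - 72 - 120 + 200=a^2*(12 - 3*l) + a*(-15*l^2 + 78*l - 72) - 18*l^3 + 108*l^2 - 144*l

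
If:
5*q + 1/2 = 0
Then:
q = -1/10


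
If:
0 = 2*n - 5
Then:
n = 5/2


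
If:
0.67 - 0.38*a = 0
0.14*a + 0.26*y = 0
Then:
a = 1.76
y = -0.95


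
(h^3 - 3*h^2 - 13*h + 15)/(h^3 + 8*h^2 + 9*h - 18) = (h - 5)/(h + 6)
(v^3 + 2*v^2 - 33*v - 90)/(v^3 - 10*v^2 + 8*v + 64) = (v^3 + 2*v^2 - 33*v - 90)/(v^3 - 10*v^2 + 8*v + 64)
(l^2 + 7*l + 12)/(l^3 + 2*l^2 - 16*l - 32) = (l + 3)/(l^2 - 2*l - 8)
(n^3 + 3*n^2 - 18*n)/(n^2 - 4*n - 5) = n*(-n^2 - 3*n + 18)/(-n^2 + 4*n + 5)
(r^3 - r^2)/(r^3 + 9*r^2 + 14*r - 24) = r^2/(r^2 + 10*r + 24)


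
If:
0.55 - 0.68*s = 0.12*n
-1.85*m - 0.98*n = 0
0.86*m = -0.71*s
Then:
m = -0.52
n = 0.99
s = 0.63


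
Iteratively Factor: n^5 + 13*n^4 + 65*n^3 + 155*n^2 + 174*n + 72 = (n + 3)*(n^4 + 10*n^3 + 35*n^2 + 50*n + 24) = (n + 3)^2*(n^3 + 7*n^2 + 14*n + 8) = (n + 2)*(n + 3)^2*(n^2 + 5*n + 4) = (n + 2)*(n + 3)^2*(n + 4)*(n + 1)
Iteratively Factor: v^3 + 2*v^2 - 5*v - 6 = (v + 3)*(v^2 - v - 2) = (v - 2)*(v + 3)*(v + 1)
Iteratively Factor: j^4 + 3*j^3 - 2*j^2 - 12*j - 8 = (j + 2)*(j^3 + j^2 - 4*j - 4) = (j - 2)*(j + 2)*(j^2 + 3*j + 2) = (j - 2)*(j + 2)^2*(j + 1)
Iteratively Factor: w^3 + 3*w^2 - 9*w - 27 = (w - 3)*(w^2 + 6*w + 9) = (w - 3)*(w + 3)*(w + 3)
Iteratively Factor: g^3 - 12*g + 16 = (g - 2)*(g^2 + 2*g - 8) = (g - 2)^2*(g + 4)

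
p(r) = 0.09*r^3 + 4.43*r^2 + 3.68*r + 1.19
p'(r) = 0.27*r^2 + 8.86*r + 3.68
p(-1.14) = 2.62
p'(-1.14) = -6.07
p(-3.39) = 36.12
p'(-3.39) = -23.25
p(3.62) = 76.83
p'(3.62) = 39.29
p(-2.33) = 15.53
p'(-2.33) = -15.50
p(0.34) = 2.96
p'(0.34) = 6.72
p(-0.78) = 0.97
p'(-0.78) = -3.07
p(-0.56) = 0.50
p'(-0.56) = -1.20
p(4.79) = 130.35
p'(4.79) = 52.31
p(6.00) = 202.19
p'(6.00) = 66.56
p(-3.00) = 27.59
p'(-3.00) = -20.47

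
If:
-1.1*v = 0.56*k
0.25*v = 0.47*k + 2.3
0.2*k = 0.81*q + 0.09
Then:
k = -3.85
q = -1.06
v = 1.96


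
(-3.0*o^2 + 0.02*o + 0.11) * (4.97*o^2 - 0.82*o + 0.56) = -14.91*o^4 + 2.5594*o^3 - 1.1497*o^2 - 0.079*o + 0.0616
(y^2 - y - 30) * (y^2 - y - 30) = y^4 - 2*y^3 - 59*y^2 + 60*y + 900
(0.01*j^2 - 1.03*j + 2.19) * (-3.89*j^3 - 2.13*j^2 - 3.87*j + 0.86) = -0.0389*j^5 + 3.9854*j^4 - 6.3639*j^3 - 0.669999999999999*j^2 - 9.3611*j + 1.8834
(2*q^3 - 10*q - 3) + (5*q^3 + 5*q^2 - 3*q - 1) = 7*q^3 + 5*q^2 - 13*q - 4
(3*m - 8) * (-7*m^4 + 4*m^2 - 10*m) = -21*m^5 + 56*m^4 + 12*m^3 - 62*m^2 + 80*m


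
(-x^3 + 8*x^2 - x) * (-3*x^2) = 3*x^5 - 24*x^4 + 3*x^3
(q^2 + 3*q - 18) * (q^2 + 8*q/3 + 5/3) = q^4 + 17*q^3/3 - 25*q^2/3 - 43*q - 30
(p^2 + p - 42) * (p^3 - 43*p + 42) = p^5 + p^4 - 85*p^3 - p^2 + 1848*p - 1764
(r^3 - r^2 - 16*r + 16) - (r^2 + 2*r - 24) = r^3 - 2*r^2 - 18*r + 40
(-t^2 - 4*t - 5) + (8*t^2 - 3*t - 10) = 7*t^2 - 7*t - 15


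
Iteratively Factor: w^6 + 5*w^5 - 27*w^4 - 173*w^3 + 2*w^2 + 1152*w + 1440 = (w + 4)*(w^5 + w^4 - 31*w^3 - 49*w^2 + 198*w + 360) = (w + 4)^2*(w^4 - 3*w^3 - 19*w^2 + 27*w + 90) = (w - 5)*(w + 4)^2*(w^3 + 2*w^2 - 9*w - 18) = (w - 5)*(w + 3)*(w + 4)^2*(w^2 - w - 6) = (w - 5)*(w - 3)*(w + 3)*(w + 4)^2*(w + 2)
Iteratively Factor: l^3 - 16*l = (l)*(l^2 - 16) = l*(l + 4)*(l - 4)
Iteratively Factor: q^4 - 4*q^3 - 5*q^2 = (q)*(q^3 - 4*q^2 - 5*q) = q*(q - 5)*(q^2 + q) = q^2*(q - 5)*(q + 1)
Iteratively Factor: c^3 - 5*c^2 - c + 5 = (c - 1)*(c^2 - 4*c - 5) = (c - 1)*(c + 1)*(c - 5)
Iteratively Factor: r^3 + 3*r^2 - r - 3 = (r + 3)*(r^2 - 1) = (r - 1)*(r + 3)*(r + 1)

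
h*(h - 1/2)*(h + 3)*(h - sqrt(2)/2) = h^4 - sqrt(2)*h^3/2 + 5*h^3/2 - 5*sqrt(2)*h^2/4 - 3*h^2/2 + 3*sqrt(2)*h/4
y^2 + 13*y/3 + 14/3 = (y + 2)*(y + 7/3)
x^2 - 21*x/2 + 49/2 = (x - 7)*(x - 7/2)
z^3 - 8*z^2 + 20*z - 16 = (z - 4)*(z - 2)^2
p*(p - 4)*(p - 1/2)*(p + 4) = p^4 - p^3/2 - 16*p^2 + 8*p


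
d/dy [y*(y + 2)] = 2*y + 2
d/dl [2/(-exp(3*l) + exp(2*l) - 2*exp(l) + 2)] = (6*exp(2*l) - 4*exp(l) + 4)*exp(l)/(exp(3*l) - exp(2*l) + 2*exp(l) - 2)^2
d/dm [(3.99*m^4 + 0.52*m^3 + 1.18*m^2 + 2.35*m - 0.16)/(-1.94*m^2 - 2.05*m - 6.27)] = (-15.4812*m^5 - 25.5473*m^4 - 102.2012*m^3 - 7.6412*m^2 - 15.418*m - 15.0625)/(3.7636*m^4 + 7.954*m^3 + 28.5301*m^2 + 25.707*m + 39.3129)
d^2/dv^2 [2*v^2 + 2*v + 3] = 4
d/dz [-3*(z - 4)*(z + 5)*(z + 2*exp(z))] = -6*z^2*exp(z) - 9*z^2 - 18*z*exp(z) - 6*z + 114*exp(z) + 60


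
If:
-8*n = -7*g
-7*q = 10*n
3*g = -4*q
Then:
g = 0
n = 0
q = 0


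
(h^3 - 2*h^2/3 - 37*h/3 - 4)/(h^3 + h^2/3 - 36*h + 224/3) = (3*h^2 + 10*h + 3)/(3*h^2 + 13*h - 56)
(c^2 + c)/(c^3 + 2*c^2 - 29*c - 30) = c/(c^2 + c - 30)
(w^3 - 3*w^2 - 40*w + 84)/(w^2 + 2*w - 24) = (w^2 - 9*w + 14)/(w - 4)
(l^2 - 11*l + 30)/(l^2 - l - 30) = (l - 5)/(l + 5)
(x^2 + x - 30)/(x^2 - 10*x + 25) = (x + 6)/(x - 5)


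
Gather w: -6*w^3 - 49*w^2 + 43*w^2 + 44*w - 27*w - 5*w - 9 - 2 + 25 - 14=-6*w^3 - 6*w^2 + 12*w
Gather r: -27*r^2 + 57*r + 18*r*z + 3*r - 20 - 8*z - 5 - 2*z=-27*r^2 + r*(18*z + 60) - 10*z - 25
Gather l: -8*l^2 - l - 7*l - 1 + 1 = -8*l^2 - 8*l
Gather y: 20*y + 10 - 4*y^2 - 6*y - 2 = -4*y^2 + 14*y + 8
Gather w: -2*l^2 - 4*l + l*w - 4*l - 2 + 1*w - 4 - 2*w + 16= -2*l^2 - 8*l + w*(l - 1) + 10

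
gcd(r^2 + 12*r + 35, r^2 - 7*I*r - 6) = 1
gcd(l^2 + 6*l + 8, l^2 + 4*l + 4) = l + 2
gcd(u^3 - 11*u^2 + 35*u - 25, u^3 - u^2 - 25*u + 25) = u^2 - 6*u + 5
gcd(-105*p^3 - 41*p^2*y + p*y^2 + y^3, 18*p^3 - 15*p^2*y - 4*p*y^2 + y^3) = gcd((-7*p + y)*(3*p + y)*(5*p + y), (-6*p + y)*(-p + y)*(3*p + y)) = 3*p + y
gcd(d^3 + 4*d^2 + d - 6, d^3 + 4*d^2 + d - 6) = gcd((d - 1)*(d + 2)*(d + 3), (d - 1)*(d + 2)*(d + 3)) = d^3 + 4*d^2 + d - 6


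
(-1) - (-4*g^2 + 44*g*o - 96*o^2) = 4*g^2 - 44*g*o + 96*o^2 - 1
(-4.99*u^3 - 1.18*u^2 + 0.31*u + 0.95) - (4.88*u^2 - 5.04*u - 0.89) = -4.99*u^3 - 6.06*u^2 + 5.35*u + 1.84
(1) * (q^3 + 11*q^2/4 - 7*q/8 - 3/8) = q^3 + 11*q^2/4 - 7*q/8 - 3/8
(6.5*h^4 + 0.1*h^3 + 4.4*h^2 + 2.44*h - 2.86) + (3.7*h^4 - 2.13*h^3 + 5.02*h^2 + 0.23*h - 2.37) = 10.2*h^4 - 2.03*h^3 + 9.42*h^2 + 2.67*h - 5.23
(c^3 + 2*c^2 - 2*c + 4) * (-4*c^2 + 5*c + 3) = -4*c^5 - 3*c^4 + 21*c^3 - 20*c^2 + 14*c + 12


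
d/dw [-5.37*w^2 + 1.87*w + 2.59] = 1.87 - 10.74*w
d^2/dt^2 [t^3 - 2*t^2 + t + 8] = 6*t - 4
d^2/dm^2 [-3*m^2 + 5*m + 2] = -6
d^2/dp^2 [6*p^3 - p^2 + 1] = 36*p - 2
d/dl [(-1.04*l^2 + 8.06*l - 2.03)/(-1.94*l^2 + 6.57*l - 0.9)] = (8.8036*l^2 - 6.0044*l + 6.0831)/(3.7636*l^4 - 25.4916*l^3 + 46.6569*l^2 - 11.826*l + 0.81)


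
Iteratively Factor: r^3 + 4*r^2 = (r + 4)*(r^2) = r*(r + 4)*(r)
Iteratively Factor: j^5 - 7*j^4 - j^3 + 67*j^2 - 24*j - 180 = (j - 3)*(j^4 - 4*j^3 - 13*j^2 + 28*j + 60) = (j - 5)*(j - 3)*(j^3 + j^2 - 8*j - 12) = (j - 5)*(j - 3)^2*(j^2 + 4*j + 4) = (j - 5)*(j - 3)^2*(j + 2)*(j + 2)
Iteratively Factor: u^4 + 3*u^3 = (u)*(u^3 + 3*u^2) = u*(u + 3)*(u^2) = u^2*(u + 3)*(u)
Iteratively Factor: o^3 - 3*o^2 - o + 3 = (o - 1)*(o^2 - 2*o - 3) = (o - 1)*(o + 1)*(o - 3)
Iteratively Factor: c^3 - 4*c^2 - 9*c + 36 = (c + 3)*(c^2 - 7*c + 12) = (c - 4)*(c + 3)*(c - 3)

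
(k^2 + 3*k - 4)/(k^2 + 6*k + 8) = (k - 1)/(k + 2)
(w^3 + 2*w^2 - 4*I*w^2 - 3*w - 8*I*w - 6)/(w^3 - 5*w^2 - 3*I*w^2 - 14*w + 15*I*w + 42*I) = (w - I)/(w - 7)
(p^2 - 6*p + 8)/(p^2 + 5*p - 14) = (p - 4)/(p + 7)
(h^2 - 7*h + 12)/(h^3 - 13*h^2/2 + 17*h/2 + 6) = 2/(2*h + 1)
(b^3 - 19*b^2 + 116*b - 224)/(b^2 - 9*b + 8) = (b^2 - 11*b + 28)/(b - 1)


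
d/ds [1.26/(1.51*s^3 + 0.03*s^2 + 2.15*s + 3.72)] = (-5.7078*s^2 - 0.0756*s - 2.709)/(1.51*s^3 + 0.03*s^2 + 2.15*s + 3.72)^2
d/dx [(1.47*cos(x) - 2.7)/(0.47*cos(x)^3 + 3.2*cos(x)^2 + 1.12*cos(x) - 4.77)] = (1.3818*cos(x)^3 + 0.896999999999999*cos(x)^2 - 17.28*cos(x) + 3.9879)*sin(x)/(0.2209*cos(x)^6 + 3.008*cos(x)^5 + 11.2928*cos(x)^4 + 2.6842*cos(x)^3 - 29.2736*cos(x)^2 - 10.6848*cos(x) + 22.7529)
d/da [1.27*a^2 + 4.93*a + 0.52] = 2.54*a + 4.93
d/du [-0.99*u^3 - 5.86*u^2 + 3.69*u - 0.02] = -2.97*u^2 - 11.72*u + 3.69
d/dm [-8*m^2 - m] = -16*m - 1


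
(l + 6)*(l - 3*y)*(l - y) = l^3 - 4*l^2*y + 6*l^2 + 3*l*y^2 - 24*l*y + 18*y^2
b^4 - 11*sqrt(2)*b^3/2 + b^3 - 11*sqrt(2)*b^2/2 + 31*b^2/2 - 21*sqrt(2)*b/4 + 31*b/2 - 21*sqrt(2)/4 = (b + 1)*(b - 7*sqrt(2)/2)*(b - 3*sqrt(2)/2)*(b - sqrt(2)/2)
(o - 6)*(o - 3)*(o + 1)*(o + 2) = o^4 - 6*o^3 - 7*o^2 + 36*o + 36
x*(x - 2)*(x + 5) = x^3 + 3*x^2 - 10*x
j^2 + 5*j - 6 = (j - 1)*(j + 6)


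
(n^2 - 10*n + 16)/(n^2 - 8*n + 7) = (n^2 - 10*n + 16)/(n^2 - 8*n + 7)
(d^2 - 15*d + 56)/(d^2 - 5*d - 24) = (d - 7)/(d + 3)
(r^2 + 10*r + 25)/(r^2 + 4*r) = (r^2 + 10*r + 25)/(r*(r + 4))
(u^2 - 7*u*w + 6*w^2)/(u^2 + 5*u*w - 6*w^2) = (u - 6*w)/(u + 6*w)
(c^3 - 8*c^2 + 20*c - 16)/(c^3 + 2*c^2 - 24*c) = (c^2 - 4*c + 4)/(c*(c + 6))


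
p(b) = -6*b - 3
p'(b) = -6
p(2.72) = -19.32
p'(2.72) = -6.00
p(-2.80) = 13.80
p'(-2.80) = -6.00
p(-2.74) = 13.44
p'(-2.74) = -6.00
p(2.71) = -19.26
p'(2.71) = -6.00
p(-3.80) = 19.80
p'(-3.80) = -6.00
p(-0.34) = -0.96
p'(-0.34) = -6.00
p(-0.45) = -0.30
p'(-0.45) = -6.00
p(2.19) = -16.14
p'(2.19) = -6.00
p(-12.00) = 69.00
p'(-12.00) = -6.00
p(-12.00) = 69.00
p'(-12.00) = -6.00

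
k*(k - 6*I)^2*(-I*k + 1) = -I*k^4 - 11*k^3 + 24*I*k^2 - 36*k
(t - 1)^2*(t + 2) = t^3 - 3*t + 2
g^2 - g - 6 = (g - 3)*(g + 2)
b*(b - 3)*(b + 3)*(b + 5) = b^4 + 5*b^3 - 9*b^2 - 45*b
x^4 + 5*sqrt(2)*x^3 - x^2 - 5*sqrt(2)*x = x*(x - 1)*(x + 1)*(x + 5*sqrt(2))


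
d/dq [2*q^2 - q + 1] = 4*q - 1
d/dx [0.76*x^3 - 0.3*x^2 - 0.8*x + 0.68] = 2.28*x^2 - 0.6*x - 0.8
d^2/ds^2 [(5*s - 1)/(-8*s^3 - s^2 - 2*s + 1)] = 2*(-4*(5*s - 1)*(12*s^2 + s + 1)^2 + (120*s^2 + 10*s + (5*s - 1)*(24*s + 1) + 10)*(8*s^3 + s^2 + 2*s - 1))/(8*s^3 + s^2 + 2*s - 1)^3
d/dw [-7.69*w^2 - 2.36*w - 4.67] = -15.38*w - 2.36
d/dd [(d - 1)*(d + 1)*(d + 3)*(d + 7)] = 4*d^3 + 30*d^2 + 40*d - 10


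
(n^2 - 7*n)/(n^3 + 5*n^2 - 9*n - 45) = n*(n - 7)/(n^3 + 5*n^2 - 9*n - 45)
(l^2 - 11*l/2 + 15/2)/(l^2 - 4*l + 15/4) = 2*(l - 3)/(2*l - 3)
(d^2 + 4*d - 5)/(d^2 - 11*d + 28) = (d^2 + 4*d - 5)/(d^2 - 11*d + 28)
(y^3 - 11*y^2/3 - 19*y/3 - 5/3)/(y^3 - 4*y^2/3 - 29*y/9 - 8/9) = 3*(y - 5)/(3*y - 8)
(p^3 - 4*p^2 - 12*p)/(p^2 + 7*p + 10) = p*(p - 6)/(p + 5)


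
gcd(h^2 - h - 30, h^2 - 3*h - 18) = h - 6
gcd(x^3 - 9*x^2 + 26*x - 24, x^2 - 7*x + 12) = x^2 - 7*x + 12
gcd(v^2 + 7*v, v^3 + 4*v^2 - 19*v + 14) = v + 7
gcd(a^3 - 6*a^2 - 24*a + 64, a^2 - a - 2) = a - 2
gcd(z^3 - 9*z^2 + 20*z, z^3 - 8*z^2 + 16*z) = z^2 - 4*z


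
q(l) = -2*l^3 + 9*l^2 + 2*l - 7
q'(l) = -6*l^2 + 18*l + 2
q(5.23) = -36.48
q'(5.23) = -67.98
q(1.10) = 3.43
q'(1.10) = 14.54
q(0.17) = -6.41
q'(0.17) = 4.89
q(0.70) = -1.88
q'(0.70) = 11.66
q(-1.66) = 23.63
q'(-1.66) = -44.41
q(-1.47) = 15.86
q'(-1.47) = -37.43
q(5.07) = -26.16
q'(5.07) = -60.97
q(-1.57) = 19.78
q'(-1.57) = -41.05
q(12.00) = -2143.00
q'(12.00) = -646.00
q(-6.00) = 737.00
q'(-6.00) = -322.00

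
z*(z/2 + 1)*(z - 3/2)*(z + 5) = z^4/2 + 11*z^3/4 - z^2/4 - 15*z/2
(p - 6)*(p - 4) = p^2 - 10*p + 24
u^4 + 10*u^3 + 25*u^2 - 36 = (u - 1)*(u + 2)*(u + 3)*(u + 6)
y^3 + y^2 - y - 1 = (y - 1)*(y + 1)^2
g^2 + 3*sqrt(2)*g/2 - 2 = (g - sqrt(2)/2)*(g + 2*sqrt(2))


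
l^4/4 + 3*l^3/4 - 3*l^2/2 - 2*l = l*(l/4 + 1)*(l - 2)*(l + 1)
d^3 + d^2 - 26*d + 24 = (d - 4)*(d - 1)*(d + 6)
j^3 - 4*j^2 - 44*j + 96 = (j - 8)*(j - 2)*(j + 6)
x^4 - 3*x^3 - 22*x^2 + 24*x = x*(x - 6)*(x - 1)*(x + 4)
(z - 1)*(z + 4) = z^2 + 3*z - 4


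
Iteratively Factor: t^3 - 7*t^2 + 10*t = (t)*(t^2 - 7*t + 10) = t*(t - 5)*(t - 2)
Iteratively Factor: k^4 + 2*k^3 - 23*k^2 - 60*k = (k - 5)*(k^3 + 7*k^2 + 12*k) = (k - 5)*(k + 3)*(k^2 + 4*k) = (k - 5)*(k + 3)*(k + 4)*(k)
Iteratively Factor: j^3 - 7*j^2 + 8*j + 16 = (j - 4)*(j^2 - 3*j - 4) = (j - 4)*(j + 1)*(j - 4)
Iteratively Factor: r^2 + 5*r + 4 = (r + 4)*(r + 1)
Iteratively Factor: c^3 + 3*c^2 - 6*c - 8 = (c + 4)*(c^2 - c - 2) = (c + 1)*(c + 4)*(c - 2)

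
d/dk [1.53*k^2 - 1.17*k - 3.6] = 3.06*k - 1.17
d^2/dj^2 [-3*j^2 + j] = -6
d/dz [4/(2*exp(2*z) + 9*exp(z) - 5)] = (-16*exp(z) - 36)*exp(z)/(2*exp(2*z) + 9*exp(z) - 5)^2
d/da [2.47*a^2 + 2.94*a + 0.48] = 4.94*a + 2.94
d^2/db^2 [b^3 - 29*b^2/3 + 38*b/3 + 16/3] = 6*b - 58/3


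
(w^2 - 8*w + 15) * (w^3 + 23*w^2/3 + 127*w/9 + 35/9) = w^5 - w^4/3 - 290*w^3/9 + 6*w^2 + 1625*w/9 + 175/3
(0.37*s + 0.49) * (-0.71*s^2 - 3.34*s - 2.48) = -0.2627*s^3 - 1.5837*s^2 - 2.5542*s - 1.2152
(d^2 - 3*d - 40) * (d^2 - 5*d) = d^4 - 8*d^3 - 25*d^2 + 200*d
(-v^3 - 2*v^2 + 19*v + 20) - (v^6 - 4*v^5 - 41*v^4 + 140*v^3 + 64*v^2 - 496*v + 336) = -v^6 + 4*v^5 + 41*v^4 - 141*v^3 - 66*v^2 + 515*v - 316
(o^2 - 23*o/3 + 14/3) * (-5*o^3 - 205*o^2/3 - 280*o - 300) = -5*o^5 - 30*o^4 + 1985*o^3/9 + 13750*o^2/9 + 2980*o/3 - 1400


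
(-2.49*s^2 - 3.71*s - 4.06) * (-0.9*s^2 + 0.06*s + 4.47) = 2.241*s^4 + 3.1896*s^3 - 7.6989*s^2 - 16.8273*s - 18.1482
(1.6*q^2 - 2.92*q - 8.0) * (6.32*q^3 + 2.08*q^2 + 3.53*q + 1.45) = 10.112*q^5 - 15.1264*q^4 - 50.9856*q^3 - 24.6276*q^2 - 32.474*q - 11.6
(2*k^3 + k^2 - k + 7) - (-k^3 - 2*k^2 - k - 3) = 3*k^3 + 3*k^2 + 10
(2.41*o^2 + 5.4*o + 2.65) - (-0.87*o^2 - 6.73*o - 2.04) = 3.28*o^2 + 12.13*o + 4.69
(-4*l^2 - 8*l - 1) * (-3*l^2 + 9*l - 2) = 12*l^4 - 12*l^3 - 61*l^2 + 7*l + 2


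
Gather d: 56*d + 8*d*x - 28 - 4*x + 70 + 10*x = d*(8*x + 56) + 6*x + 42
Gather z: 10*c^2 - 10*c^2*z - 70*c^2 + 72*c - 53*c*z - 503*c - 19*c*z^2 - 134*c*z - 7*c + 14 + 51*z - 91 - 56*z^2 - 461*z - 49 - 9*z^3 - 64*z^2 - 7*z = -60*c^2 - 438*c - 9*z^3 + z^2*(-19*c - 120) + z*(-10*c^2 - 187*c - 417) - 126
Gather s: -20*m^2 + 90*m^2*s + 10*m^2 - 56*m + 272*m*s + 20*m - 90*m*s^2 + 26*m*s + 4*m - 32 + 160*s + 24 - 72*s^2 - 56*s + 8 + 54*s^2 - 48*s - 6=-10*m^2 - 32*m + s^2*(-90*m - 18) + s*(90*m^2 + 298*m + 56) - 6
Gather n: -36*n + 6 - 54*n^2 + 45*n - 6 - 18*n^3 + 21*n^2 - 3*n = -18*n^3 - 33*n^2 + 6*n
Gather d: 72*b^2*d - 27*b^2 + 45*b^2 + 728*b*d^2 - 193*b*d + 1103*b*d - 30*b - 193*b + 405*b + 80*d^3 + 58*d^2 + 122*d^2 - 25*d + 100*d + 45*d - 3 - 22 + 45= 18*b^2 + 182*b + 80*d^3 + d^2*(728*b + 180) + d*(72*b^2 + 910*b + 120) + 20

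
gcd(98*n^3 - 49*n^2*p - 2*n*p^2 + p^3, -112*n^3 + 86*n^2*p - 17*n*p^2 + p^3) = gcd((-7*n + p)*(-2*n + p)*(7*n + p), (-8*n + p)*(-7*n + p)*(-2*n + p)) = 14*n^2 - 9*n*p + p^2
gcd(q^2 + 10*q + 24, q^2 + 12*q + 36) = q + 6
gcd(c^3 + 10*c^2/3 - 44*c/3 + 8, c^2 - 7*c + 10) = c - 2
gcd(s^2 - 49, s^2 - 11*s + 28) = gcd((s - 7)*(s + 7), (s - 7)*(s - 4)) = s - 7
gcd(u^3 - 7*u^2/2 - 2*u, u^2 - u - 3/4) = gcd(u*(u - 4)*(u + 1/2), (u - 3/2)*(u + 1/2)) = u + 1/2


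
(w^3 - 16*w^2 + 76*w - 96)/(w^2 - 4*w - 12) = (w^2 - 10*w + 16)/(w + 2)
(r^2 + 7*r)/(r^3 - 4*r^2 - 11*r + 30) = r*(r + 7)/(r^3 - 4*r^2 - 11*r + 30)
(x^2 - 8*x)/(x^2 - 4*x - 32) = x/(x + 4)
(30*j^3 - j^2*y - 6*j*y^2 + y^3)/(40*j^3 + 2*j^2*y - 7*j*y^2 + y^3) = (-3*j + y)/(-4*j + y)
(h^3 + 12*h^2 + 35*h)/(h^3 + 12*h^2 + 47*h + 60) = h*(h + 7)/(h^2 + 7*h + 12)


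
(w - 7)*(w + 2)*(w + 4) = w^3 - w^2 - 34*w - 56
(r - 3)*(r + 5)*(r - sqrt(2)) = r^3 - sqrt(2)*r^2 + 2*r^2 - 15*r - 2*sqrt(2)*r + 15*sqrt(2)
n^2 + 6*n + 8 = (n + 2)*(n + 4)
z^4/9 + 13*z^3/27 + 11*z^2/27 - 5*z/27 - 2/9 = (z/3 + 1/3)^2*(z - 2/3)*(z + 3)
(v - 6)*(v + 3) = v^2 - 3*v - 18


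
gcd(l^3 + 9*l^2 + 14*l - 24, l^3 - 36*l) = l + 6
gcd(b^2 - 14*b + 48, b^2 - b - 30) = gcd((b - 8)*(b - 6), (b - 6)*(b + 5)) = b - 6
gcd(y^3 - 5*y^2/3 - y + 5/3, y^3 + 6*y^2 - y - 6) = y^2 - 1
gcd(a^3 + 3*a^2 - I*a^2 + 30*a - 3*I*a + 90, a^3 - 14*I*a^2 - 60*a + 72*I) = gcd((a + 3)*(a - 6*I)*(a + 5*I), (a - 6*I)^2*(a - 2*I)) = a - 6*I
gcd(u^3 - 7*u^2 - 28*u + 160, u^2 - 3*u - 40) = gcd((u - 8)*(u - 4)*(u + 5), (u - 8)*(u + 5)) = u^2 - 3*u - 40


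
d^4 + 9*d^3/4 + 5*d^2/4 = d^2*(d + 1)*(d + 5/4)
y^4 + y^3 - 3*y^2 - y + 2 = (y - 1)*(y + 2)*(-I*y - I)*(I*y - I)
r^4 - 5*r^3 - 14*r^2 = r^2*(r - 7)*(r + 2)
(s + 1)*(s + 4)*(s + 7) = s^3 + 12*s^2 + 39*s + 28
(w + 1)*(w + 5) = w^2 + 6*w + 5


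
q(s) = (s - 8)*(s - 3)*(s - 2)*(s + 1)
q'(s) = (s - 8)*(s - 3)*(s - 2) + (s - 8)*(s - 3)*(s + 1) + (s - 8)*(s - 2)*(s + 1) + (s - 3)*(s - 2)*(s + 1) = 4*s^3 - 36*s^2 + 66*s - 2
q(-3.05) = 692.09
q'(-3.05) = -651.68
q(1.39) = -15.52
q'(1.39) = 30.93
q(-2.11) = 235.69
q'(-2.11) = -339.11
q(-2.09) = 228.96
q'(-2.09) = -333.71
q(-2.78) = 530.14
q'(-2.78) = -549.64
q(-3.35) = 906.13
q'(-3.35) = -777.49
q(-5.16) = 3198.54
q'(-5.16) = -1850.63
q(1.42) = -14.59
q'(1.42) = 30.58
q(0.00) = -48.00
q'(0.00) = -2.00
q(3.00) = 0.00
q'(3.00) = -20.00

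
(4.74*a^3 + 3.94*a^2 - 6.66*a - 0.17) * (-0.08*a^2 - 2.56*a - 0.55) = -0.3792*a^5 - 12.4496*a^4 - 12.1606*a^3 + 14.8962*a^2 + 4.0982*a + 0.0935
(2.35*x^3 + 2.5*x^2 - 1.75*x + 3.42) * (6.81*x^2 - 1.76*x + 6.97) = 16.0035*x^5 + 12.889*x^4 + 0.0620000000000012*x^3 + 43.7952*x^2 - 18.2167*x + 23.8374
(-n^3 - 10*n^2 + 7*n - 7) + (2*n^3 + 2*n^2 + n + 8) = n^3 - 8*n^2 + 8*n + 1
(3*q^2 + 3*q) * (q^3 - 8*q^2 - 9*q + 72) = 3*q^5 - 21*q^4 - 51*q^3 + 189*q^2 + 216*q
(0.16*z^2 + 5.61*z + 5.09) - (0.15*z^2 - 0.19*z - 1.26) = 0.01*z^2 + 5.8*z + 6.35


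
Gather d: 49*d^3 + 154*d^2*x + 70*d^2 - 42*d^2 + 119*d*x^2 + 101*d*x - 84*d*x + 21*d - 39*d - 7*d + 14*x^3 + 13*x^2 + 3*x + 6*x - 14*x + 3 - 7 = 49*d^3 + d^2*(154*x + 28) + d*(119*x^2 + 17*x - 25) + 14*x^3 + 13*x^2 - 5*x - 4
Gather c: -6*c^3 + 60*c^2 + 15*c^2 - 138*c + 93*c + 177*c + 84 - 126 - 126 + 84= -6*c^3 + 75*c^2 + 132*c - 84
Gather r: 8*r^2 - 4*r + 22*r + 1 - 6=8*r^2 + 18*r - 5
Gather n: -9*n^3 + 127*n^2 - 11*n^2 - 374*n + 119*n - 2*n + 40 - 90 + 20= -9*n^3 + 116*n^2 - 257*n - 30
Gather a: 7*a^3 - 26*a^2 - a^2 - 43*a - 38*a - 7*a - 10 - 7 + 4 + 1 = 7*a^3 - 27*a^2 - 88*a - 12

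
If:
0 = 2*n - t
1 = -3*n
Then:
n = -1/3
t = -2/3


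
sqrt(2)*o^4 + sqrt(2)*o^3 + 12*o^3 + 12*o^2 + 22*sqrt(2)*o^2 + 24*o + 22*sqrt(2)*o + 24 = (o + sqrt(2))*(o + 2*sqrt(2))*(o + 3*sqrt(2))*(sqrt(2)*o + sqrt(2))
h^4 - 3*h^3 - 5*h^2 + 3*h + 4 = (h - 4)*(h - 1)*(h + 1)^2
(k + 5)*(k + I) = k^2 + 5*k + I*k + 5*I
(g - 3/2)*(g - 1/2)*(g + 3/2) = g^3 - g^2/2 - 9*g/4 + 9/8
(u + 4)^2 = u^2 + 8*u + 16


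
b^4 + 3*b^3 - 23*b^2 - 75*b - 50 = (b - 5)*(b + 1)*(b + 2)*(b + 5)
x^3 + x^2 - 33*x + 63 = (x - 3)^2*(x + 7)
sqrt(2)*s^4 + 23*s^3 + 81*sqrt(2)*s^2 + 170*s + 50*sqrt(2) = (s + sqrt(2))*(s + 5*sqrt(2))^2*(sqrt(2)*s + 1)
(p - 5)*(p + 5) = p^2 - 25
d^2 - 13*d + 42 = (d - 7)*(d - 6)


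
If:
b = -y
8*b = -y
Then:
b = 0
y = 0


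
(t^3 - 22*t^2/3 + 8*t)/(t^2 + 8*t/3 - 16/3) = t*(t - 6)/(t + 4)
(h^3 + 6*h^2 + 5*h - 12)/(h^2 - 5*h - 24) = (h^2 + 3*h - 4)/(h - 8)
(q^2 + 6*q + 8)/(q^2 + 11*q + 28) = (q + 2)/(q + 7)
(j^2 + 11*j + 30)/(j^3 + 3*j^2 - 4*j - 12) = (j^2 + 11*j + 30)/(j^3 + 3*j^2 - 4*j - 12)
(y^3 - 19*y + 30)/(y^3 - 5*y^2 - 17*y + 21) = (y^3 - 19*y + 30)/(y^3 - 5*y^2 - 17*y + 21)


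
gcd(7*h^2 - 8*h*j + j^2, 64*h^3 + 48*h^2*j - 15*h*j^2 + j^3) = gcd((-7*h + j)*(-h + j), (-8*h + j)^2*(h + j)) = 1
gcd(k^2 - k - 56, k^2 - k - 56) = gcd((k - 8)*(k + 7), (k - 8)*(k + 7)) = k^2 - k - 56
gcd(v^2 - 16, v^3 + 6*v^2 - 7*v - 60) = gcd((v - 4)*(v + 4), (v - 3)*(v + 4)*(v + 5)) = v + 4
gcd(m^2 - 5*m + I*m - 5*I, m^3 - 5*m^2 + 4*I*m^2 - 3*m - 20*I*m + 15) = m^2 + m*(-5 + I) - 5*I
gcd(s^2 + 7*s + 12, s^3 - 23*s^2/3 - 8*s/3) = 1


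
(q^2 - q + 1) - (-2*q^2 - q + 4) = 3*q^2 - 3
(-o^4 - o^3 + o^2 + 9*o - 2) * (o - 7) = -o^5 + 6*o^4 + 8*o^3 + 2*o^2 - 65*o + 14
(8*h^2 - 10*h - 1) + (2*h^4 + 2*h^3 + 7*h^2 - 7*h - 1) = 2*h^4 + 2*h^3 + 15*h^2 - 17*h - 2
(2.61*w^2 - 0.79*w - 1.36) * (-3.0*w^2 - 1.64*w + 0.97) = -7.83*w^4 - 1.9104*w^3 + 7.9073*w^2 + 1.4641*w - 1.3192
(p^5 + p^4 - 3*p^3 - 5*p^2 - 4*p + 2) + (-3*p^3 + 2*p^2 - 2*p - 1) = p^5 + p^4 - 6*p^3 - 3*p^2 - 6*p + 1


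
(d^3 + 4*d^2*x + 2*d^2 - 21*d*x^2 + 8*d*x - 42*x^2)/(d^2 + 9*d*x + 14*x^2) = (d^2 - 3*d*x + 2*d - 6*x)/(d + 2*x)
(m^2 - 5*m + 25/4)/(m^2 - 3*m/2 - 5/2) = (m - 5/2)/(m + 1)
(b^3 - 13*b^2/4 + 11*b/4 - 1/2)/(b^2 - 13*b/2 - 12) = (-4*b^3 + 13*b^2 - 11*b + 2)/(2*(-2*b^2 + 13*b + 24))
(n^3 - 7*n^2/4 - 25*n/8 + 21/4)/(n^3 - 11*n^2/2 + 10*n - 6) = (n + 7/4)/(n - 2)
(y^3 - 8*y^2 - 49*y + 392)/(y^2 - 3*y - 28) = (y^2 - y - 56)/(y + 4)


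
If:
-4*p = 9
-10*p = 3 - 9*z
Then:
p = -9/4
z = -13/6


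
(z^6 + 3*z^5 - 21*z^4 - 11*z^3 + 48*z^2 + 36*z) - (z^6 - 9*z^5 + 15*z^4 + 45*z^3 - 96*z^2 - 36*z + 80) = 12*z^5 - 36*z^4 - 56*z^3 + 144*z^2 + 72*z - 80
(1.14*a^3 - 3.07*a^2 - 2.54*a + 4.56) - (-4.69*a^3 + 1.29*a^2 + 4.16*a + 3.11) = 5.83*a^3 - 4.36*a^2 - 6.7*a + 1.45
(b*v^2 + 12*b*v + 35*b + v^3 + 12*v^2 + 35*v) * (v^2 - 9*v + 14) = b*v^4 + 3*b*v^3 - 59*b*v^2 - 147*b*v + 490*b + v^5 + 3*v^4 - 59*v^3 - 147*v^2 + 490*v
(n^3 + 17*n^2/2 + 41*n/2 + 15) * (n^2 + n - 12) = n^5 + 19*n^4/2 + 17*n^3 - 133*n^2/2 - 231*n - 180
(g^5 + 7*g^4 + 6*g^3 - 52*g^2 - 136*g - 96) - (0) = g^5 + 7*g^4 + 6*g^3 - 52*g^2 - 136*g - 96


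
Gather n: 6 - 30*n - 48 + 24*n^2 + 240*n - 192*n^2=-168*n^2 + 210*n - 42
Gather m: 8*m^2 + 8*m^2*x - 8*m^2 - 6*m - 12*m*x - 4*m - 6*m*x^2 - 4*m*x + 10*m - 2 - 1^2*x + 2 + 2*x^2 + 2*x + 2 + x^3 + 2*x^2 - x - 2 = 8*m^2*x + m*(-6*x^2 - 16*x) + x^3 + 4*x^2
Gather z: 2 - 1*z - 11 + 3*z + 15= 2*z + 6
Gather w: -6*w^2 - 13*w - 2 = -6*w^2 - 13*w - 2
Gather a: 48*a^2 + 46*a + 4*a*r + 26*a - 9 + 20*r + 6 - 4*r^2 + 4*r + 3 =48*a^2 + a*(4*r + 72) - 4*r^2 + 24*r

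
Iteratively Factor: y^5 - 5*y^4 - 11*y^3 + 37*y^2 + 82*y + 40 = (y - 4)*(y^4 - y^3 - 15*y^2 - 23*y - 10) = (y - 4)*(y + 1)*(y^3 - 2*y^2 - 13*y - 10) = (y - 5)*(y - 4)*(y + 1)*(y^2 + 3*y + 2) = (y - 5)*(y - 4)*(y + 1)*(y + 2)*(y + 1)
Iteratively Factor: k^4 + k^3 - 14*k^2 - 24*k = (k)*(k^3 + k^2 - 14*k - 24) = k*(k + 3)*(k^2 - 2*k - 8) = k*(k + 2)*(k + 3)*(k - 4)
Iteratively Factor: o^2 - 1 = (o - 1)*(o + 1)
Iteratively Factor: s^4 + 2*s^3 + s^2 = (s + 1)*(s^3 + s^2) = s*(s + 1)*(s^2 + s) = s^2*(s + 1)*(s + 1)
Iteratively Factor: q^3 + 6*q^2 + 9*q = (q)*(q^2 + 6*q + 9) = q*(q + 3)*(q + 3)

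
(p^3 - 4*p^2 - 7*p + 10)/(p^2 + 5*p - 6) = (p^2 - 3*p - 10)/(p + 6)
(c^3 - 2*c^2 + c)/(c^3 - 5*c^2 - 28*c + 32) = c*(c - 1)/(c^2 - 4*c - 32)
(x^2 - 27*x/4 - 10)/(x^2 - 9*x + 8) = (x + 5/4)/(x - 1)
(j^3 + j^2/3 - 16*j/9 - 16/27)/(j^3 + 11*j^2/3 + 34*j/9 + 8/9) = (j - 4/3)/(j + 2)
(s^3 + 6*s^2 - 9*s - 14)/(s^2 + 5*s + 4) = (s^2 + 5*s - 14)/(s + 4)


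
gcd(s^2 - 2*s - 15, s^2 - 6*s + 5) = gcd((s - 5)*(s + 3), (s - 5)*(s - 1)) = s - 5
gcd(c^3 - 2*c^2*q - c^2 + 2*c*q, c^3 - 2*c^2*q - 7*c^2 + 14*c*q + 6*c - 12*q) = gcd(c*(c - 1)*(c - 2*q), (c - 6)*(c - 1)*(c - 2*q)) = -c^2 + 2*c*q + c - 2*q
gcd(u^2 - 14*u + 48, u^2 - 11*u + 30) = u - 6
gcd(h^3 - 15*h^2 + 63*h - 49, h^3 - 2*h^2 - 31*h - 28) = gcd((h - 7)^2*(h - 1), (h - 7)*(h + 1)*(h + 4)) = h - 7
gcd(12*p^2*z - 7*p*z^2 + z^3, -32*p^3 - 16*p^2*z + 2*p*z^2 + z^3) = -4*p + z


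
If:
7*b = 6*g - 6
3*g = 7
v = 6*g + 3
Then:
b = 8/7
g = 7/3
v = 17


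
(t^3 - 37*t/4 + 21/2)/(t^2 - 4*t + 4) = (t^2 + 2*t - 21/4)/(t - 2)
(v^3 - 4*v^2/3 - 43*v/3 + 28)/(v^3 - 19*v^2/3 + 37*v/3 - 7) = (v + 4)/(v - 1)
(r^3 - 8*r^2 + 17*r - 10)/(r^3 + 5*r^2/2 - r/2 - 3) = 2*(r^2 - 7*r + 10)/(2*r^2 + 7*r + 6)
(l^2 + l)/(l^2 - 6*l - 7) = l/(l - 7)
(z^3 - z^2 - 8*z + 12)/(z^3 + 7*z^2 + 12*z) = (z^2 - 4*z + 4)/(z*(z + 4))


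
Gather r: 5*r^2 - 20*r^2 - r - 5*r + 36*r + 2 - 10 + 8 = -15*r^2 + 30*r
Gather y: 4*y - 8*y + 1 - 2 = -4*y - 1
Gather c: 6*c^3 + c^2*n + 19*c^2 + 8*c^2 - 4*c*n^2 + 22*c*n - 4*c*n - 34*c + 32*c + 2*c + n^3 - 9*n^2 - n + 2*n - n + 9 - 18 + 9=6*c^3 + c^2*(n + 27) + c*(-4*n^2 + 18*n) + n^3 - 9*n^2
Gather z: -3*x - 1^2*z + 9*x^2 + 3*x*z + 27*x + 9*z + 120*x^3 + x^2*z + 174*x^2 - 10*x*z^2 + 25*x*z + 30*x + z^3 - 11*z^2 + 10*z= 120*x^3 + 183*x^2 + 54*x + z^3 + z^2*(-10*x - 11) + z*(x^2 + 28*x + 18)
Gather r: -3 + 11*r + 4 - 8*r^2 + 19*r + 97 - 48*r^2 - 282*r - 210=-56*r^2 - 252*r - 112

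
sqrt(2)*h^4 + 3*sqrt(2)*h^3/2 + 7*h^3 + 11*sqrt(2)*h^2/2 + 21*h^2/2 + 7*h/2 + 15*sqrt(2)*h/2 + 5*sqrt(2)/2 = (h + 1/2)*(h + sqrt(2))*(h + 5*sqrt(2)/2)*(sqrt(2)*h + sqrt(2))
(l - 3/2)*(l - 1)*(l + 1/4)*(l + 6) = l^4 + 15*l^3/4 - 101*l^2/8 + 45*l/8 + 9/4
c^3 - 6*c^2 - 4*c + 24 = (c - 6)*(c - 2)*(c + 2)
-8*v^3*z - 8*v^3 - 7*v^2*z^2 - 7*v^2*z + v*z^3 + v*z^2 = (-8*v + z)*(v + z)*(v*z + v)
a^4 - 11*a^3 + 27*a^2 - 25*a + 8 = (a - 8)*(a - 1)^3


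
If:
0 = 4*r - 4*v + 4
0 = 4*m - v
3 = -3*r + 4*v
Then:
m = 0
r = -1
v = 0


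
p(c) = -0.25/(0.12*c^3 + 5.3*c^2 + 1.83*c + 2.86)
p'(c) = -0.25*(-0.36*c^2 - 10.6*c - 1.83)/(0.12*c^3 + 5.3*c^2 + 1.83*c + 2.86)^2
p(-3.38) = -0.00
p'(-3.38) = -0.00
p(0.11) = -0.08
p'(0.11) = 0.08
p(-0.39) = -0.08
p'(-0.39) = -0.06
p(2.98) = -0.00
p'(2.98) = 0.00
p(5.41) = -0.00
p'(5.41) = 0.00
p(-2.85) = -0.01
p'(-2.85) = -0.00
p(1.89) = -0.01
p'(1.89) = 0.01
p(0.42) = -0.05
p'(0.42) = 0.08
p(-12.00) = -0.00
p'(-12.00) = -0.00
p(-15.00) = -0.00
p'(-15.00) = -0.00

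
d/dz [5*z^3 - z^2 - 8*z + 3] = 15*z^2 - 2*z - 8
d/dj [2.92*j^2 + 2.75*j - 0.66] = 5.84*j + 2.75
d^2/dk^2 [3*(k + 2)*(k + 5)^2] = 18*k + 72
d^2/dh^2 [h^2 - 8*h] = 2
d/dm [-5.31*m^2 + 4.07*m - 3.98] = 4.07 - 10.62*m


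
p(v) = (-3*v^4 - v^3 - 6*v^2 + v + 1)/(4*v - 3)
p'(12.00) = -345.60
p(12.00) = -1439.71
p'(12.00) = -345.60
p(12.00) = -1439.71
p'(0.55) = 15.04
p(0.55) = 0.88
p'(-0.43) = -1.29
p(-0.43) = 0.12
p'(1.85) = -12.20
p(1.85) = -13.44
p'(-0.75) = -1.82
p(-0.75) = 0.61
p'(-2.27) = -9.93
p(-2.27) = 8.29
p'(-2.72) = -14.27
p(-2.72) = 13.70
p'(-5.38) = -58.47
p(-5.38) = 103.41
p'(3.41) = -33.71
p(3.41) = -47.99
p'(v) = (-12*v^3 - 3*v^2 - 12*v + 1)/(4*v - 3) - 4*(-3*v^4 - v^3 - 6*v^2 + v + 1)/(4*v - 3)^2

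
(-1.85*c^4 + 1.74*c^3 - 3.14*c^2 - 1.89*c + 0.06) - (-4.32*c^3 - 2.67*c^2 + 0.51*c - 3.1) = -1.85*c^4 + 6.06*c^3 - 0.47*c^2 - 2.4*c + 3.16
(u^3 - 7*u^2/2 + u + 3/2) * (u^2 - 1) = u^5 - 7*u^4/2 + 5*u^2 - u - 3/2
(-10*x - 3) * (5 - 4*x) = 40*x^2 - 38*x - 15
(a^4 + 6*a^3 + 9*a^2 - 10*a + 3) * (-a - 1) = -a^5 - 7*a^4 - 15*a^3 + a^2 + 7*a - 3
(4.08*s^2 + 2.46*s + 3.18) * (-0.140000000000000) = -0.5712*s^2 - 0.3444*s - 0.4452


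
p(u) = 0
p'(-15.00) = 0.00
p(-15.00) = 0.00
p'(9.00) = 0.00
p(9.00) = 0.00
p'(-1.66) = 0.00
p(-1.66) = 0.00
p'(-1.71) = 0.00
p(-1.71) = 0.00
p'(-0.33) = 0.00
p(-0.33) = 0.00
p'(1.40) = 0.00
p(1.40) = 0.00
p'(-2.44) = 0.00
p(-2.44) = 0.00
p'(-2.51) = 0.00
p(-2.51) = 0.00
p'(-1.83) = 0.00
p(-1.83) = 0.00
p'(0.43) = 0.00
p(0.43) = 0.00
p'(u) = 0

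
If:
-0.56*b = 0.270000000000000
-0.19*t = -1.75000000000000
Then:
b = -0.48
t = 9.21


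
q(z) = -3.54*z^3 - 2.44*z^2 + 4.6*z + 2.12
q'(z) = -10.62*z^2 - 4.88*z + 4.6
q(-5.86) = 603.73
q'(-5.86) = -331.49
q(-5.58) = 515.52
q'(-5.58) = -298.84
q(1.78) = -17.39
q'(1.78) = -37.73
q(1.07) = -0.09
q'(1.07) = -12.78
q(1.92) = -23.10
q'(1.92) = -43.92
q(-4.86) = 328.49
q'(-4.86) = -222.52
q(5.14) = -519.42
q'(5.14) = -301.06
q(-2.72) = 42.79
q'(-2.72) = -60.70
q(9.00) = -2734.78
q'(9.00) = -899.54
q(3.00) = -101.62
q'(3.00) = -105.62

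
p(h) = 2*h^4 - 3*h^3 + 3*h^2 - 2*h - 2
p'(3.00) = 151.00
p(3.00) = 100.00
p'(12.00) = 12598.00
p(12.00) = 36694.00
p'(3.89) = 356.06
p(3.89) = 316.99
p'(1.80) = 26.30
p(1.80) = 7.62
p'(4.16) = 443.14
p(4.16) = 424.59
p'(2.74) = 111.44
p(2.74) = 66.06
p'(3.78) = 324.17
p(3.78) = 279.59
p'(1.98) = 36.70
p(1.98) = 13.25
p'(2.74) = 111.44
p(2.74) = 66.06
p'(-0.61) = -10.82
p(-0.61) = 1.29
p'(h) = 8*h^3 - 9*h^2 + 6*h - 2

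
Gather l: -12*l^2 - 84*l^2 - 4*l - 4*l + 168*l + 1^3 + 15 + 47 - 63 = -96*l^2 + 160*l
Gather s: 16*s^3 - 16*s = 16*s^3 - 16*s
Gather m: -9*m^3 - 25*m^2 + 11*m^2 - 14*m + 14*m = -9*m^3 - 14*m^2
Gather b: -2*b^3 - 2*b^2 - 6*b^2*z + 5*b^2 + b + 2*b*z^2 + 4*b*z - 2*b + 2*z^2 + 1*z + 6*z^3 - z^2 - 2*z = -2*b^3 + b^2*(3 - 6*z) + b*(2*z^2 + 4*z - 1) + 6*z^3 + z^2 - z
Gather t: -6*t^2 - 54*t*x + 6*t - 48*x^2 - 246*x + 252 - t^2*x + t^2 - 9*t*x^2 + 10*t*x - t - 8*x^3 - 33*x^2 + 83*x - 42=t^2*(-x - 5) + t*(-9*x^2 - 44*x + 5) - 8*x^3 - 81*x^2 - 163*x + 210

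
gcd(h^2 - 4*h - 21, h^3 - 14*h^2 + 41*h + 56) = h - 7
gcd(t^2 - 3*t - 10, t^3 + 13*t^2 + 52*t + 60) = t + 2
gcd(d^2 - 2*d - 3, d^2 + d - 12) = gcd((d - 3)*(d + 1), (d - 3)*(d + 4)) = d - 3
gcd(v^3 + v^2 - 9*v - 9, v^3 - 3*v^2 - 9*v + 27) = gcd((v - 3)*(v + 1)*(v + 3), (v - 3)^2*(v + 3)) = v^2 - 9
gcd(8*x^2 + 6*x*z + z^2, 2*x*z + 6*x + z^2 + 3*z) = 2*x + z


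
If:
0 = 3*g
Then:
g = 0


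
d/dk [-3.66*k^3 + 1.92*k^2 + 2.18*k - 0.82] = -10.98*k^2 + 3.84*k + 2.18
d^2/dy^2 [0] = 0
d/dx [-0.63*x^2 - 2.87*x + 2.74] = -1.26*x - 2.87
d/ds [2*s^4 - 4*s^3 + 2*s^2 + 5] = 4*s*(2*s^2 - 3*s + 1)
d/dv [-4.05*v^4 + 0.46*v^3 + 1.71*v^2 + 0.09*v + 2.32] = -16.2*v^3 + 1.38*v^2 + 3.42*v + 0.09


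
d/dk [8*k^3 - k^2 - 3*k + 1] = 24*k^2 - 2*k - 3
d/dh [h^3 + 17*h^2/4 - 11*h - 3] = 3*h^2 + 17*h/2 - 11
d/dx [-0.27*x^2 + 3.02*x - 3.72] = 3.02 - 0.54*x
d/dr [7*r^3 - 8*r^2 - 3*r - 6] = 21*r^2 - 16*r - 3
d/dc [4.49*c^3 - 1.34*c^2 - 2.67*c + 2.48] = 13.47*c^2 - 2.68*c - 2.67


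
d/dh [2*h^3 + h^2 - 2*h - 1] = 6*h^2 + 2*h - 2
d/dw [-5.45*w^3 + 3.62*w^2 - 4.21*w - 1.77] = -16.35*w^2 + 7.24*w - 4.21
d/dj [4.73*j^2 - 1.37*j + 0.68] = 9.46*j - 1.37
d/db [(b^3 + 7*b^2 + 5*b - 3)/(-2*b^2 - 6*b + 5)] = (-2*b^4 - 12*b^3 - 17*b^2 + 58*b + 7)/(4*b^4 + 24*b^3 + 16*b^2 - 60*b + 25)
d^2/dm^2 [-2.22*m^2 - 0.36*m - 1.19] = -4.44000000000000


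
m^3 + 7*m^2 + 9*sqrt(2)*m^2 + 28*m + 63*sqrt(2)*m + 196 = (m + 7)*(m + 2*sqrt(2))*(m + 7*sqrt(2))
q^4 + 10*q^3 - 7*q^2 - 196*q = q*(q - 4)*(q + 7)^2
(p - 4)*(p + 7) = p^2 + 3*p - 28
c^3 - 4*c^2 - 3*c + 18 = (c - 3)^2*(c + 2)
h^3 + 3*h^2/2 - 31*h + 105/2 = (h - 3)*(h - 5/2)*(h + 7)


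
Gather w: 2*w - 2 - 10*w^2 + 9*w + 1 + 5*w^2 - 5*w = -5*w^2 + 6*w - 1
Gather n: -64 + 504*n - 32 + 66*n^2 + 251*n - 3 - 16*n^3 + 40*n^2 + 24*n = -16*n^3 + 106*n^2 + 779*n - 99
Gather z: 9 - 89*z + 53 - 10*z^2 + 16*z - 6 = -10*z^2 - 73*z + 56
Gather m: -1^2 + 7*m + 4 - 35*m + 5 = 8 - 28*m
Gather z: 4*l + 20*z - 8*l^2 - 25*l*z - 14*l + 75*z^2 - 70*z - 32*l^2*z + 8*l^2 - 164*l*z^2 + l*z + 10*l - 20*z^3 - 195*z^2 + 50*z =-20*z^3 + z^2*(-164*l - 120) + z*(-32*l^2 - 24*l)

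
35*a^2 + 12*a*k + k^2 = (5*a + k)*(7*a + k)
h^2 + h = h*(h + 1)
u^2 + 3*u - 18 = (u - 3)*(u + 6)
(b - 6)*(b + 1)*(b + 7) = b^3 + 2*b^2 - 41*b - 42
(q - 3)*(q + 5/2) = q^2 - q/2 - 15/2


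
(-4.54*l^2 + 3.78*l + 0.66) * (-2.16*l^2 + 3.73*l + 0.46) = 9.8064*l^4 - 25.099*l^3 + 10.5854*l^2 + 4.2006*l + 0.3036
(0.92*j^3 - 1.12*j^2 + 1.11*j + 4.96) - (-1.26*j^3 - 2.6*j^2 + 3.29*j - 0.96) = 2.18*j^3 + 1.48*j^2 - 2.18*j + 5.92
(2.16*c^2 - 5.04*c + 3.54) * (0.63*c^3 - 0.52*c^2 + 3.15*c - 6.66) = 1.3608*c^5 - 4.2984*c^4 + 11.655*c^3 - 32.1024*c^2 + 44.7174*c - 23.5764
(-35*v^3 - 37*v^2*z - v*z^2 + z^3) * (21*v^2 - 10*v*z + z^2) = -735*v^5 - 427*v^4*z + 314*v^3*z^2 - 6*v^2*z^3 - 11*v*z^4 + z^5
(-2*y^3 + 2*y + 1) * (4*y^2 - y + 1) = -8*y^5 + 2*y^4 + 6*y^3 + 2*y^2 + y + 1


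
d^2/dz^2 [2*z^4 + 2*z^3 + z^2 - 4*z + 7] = 24*z^2 + 12*z + 2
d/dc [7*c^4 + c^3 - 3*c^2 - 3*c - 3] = 28*c^3 + 3*c^2 - 6*c - 3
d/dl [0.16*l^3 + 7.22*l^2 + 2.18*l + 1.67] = 0.48*l^2 + 14.44*l + 2.18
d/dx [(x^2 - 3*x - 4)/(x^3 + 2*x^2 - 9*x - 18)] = (-x^4 + 6*x^3 + 9*x^2 - 20*x + 18)/(x^6 + 4*x^5 - 14*x^4 - 72*x^3 + 9*x^2 + 324*x + 324)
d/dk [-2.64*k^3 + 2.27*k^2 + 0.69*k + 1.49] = -7.92*k^2 + 4.54*k + 0.69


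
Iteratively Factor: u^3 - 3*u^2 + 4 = (u - 2)*(u^2 - u - 2) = (u - 2)*(u + 1)*(u - 2)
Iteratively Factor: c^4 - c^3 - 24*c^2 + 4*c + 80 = (c - 5)*(c^3 + 4*c^2 - 4*c - 16) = (c - 5)*(c + 4)*(c^2 - 4) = (c - 5)*(c - 2)*(c + 4)*(c + 2)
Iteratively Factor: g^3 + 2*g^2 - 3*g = (g + 3)*(g^2 - g) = g*(g + 3)*(g - 1)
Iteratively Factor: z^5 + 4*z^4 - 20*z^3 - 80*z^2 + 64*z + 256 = (z + 4)*(z^4 - 20*z^2 + 64) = (z - 2)*(z + 4)*(z^3 + 2*z^2 - 16*z - 32) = (z - 4)*(z - 2)*(z + 4)*(z^2 + 6*z + 8) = (z - 4)*(z - 2)*(z + 2)*(z + 4)*(z + 4)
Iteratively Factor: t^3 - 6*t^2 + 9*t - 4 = (t - 1)*(t^2 - 5*t + 4) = (t - 1)^2*(t - 4)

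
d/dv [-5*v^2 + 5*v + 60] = 5 - 10*v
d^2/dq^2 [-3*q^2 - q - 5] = -6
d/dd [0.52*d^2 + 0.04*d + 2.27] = 1.04*d + 0.04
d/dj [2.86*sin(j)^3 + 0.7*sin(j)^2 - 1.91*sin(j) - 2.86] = (8.58*sin(j)^2 + 1.4*sin(j) - 1.91)*cos(j)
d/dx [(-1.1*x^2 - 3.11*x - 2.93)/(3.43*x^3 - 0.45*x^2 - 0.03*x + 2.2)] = (3.773*x^4 + 21.3346*x^3 + 28.7832*x^2 - 7.477*x - 6.9299)/(11.7649*x^6 - 3.087*x^5 - 0.0033*x^4 + 15.119*x^3 - 1.9791*x^2 - 0.132*x + 4.84)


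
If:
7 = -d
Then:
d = -7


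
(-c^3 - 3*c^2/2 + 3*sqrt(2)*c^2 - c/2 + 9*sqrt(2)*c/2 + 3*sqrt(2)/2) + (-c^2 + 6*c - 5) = -c^3 - 5*c^2/2 + 3*sqrt(2)*c^2 + 11*c/2 + 9*sqrt(2)*c/2 - 5 + 3*sqrt(2)/2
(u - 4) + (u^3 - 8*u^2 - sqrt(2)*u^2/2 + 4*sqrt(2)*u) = u^3 - 8*u^2 - sqrt(2)*u^2/2 + u + 4*sqrt(2)*u - 4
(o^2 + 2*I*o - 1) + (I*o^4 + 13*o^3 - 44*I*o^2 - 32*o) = I*o^4 + 13*o^3 + o^2 - 44*I*o^2 - 32*o + 2*I*o - 1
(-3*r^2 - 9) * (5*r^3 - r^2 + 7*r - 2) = -15*r^5 + 3*r^4 - 66*r^3 + 15*r^2 - 63*r + 18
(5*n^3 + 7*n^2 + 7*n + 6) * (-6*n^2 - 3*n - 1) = -30*n^5 - 57*n^4 - 68*n^3 - 64*n^2 - 25*n - 6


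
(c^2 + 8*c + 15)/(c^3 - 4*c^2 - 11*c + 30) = (c + 5)/(c^2 - 7*c + 10)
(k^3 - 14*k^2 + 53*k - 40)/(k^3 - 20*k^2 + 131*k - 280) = (k - 1)/(k - 7)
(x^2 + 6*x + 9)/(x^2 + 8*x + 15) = (x + 3)/(x + 5)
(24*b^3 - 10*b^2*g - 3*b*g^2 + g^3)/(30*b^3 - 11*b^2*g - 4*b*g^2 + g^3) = (4*b - g)/(5*b - g)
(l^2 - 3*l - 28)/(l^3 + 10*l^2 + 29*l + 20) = (l - 7)/(l^2 + 6*l + 5)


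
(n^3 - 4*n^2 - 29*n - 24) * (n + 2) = n^4 - 2*n^3 - 37*n^2 - 82*n - 48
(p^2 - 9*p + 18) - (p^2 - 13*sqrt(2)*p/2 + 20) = -9*p + 13*sqrt(2)*p/2 - 2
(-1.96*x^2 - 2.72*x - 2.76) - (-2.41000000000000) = -1.96*x^2 - 2.72*x - 0.35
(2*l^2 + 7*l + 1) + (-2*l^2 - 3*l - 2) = 4*l - 1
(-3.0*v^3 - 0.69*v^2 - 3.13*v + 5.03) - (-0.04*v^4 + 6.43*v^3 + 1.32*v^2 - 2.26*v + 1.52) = 0.04*v^4 - 9.43*v^3 - 2.01*v^2 - 0.87*v + 3.51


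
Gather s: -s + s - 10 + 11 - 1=0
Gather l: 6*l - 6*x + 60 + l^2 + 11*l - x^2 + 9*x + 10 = l^2 + 17*l - x^2 + 3*x + 70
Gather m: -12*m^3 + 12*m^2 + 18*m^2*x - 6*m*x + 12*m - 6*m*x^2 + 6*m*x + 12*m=-12*m^3 + m^2*(18*x + 12) + m*(24 - 6*x^2)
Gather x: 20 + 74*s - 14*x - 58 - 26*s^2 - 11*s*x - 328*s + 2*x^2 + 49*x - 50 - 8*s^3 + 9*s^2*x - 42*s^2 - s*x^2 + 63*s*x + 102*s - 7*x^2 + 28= -8*s^3 - 68*s^2 - 152*s + x^2*(-s - 5) + x*(9*s^2 + 52*s + 35) - 60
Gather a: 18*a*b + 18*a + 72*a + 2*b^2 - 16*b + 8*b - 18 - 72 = a*(18*b + 90) + 2*b^2 - 8*b - 90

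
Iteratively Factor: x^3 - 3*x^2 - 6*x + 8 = (x - 1)*(x^2 - 2*x - 8) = (x - 1)*(x + 2)*(x - 4)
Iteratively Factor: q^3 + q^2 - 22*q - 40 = (q + 2)*(q^2 - q - 20) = (q - 5)*(q + 2)*(q + 4)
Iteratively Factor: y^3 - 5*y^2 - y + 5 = (y - 1)*(y^2 - 4*y - 5) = (y - 1)*(y + 1)*(y - 5)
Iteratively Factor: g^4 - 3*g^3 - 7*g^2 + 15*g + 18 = (g - 3)*(g^3 - 7*g - 6) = (g - 3)^2*(g^2 + 3*g + 2) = (g - 3)^2*(g + 2)*(g + 1)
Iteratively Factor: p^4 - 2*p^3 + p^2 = (p)*(p^3 - 2*p^2 + p) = p^2*(p^2 - 2*p + 1) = p^2*(p - 1)*(p - 1)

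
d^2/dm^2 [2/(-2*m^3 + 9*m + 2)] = 12*(2*m*(-2*m^3 + 9*m + 2) + 3*(2*m^2 - 3)^2)/(-2*m^3 + 9*m + 2)^3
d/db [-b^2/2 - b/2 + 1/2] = -b - 1/2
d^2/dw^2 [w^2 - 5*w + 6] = 2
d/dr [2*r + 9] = 2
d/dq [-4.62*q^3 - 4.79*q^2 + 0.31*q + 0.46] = -13.86*q^2 - 9.58*q + 0.31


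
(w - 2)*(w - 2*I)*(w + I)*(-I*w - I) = -I*w^4 - w^3 + I*w^3 + w^2 + 2*w + 2*I*w + 4*I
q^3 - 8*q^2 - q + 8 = (q - 8)*(q - 1)*(q + 1)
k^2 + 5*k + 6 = (k + 2)*(k + 3)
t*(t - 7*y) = t^2 - 7*t*y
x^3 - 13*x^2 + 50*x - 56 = (x - 7)*(x - 4)*(x - 2)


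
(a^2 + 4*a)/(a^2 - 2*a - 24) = a/(a - 6)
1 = 1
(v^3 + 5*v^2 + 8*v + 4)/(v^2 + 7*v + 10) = (v^2 + 3*v + 2)/(v + 5)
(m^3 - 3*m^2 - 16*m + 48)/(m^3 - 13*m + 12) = (m - 4)/(m - 1)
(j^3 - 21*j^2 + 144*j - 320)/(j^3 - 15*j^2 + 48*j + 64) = (j - 5)/(j + 1)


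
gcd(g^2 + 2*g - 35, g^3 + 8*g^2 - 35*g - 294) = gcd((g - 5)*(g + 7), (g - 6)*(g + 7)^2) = g + 7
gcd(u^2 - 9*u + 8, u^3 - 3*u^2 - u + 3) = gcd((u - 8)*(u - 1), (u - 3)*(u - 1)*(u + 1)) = u - 1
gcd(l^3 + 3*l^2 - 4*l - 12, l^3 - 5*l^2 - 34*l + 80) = l - 2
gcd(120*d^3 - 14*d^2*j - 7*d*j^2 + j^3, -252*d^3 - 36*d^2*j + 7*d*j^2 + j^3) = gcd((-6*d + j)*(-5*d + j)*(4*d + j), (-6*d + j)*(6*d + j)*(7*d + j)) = 6*d - j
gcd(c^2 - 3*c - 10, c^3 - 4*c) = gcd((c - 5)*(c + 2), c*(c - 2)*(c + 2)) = c + 2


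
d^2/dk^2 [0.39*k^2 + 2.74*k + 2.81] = 0.780000000000000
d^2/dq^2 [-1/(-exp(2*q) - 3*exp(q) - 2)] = (2*(2*exp(q) + 3)^2*exp(q) - (4*exp(q) + 3)*(exp(2*q) + 3*exp(q) + 2))*exp(q)/(exp(2*q) + 3*exp(q) + 2)^3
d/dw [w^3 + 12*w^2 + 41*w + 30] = 3*w^2 + 24*w + 41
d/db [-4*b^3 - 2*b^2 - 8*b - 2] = -12*b^2 - 4*b - 8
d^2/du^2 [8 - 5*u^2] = -10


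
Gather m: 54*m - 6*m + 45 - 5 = 48*m + 40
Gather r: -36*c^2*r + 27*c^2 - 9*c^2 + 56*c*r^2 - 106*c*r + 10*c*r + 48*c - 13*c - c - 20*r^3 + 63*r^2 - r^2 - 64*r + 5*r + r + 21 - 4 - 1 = 18*c^2 + 34*c - 20*r^3 + r^2*(56*c + 62) + r*(-36*c^2 - 96*c - 58) + 16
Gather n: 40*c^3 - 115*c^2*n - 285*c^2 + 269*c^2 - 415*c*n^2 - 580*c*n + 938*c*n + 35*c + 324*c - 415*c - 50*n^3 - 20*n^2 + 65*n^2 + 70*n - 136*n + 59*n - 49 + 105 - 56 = 40*c^3 - 16*c^2 - 56*c - 50*n^3 + n^2*(45 - 415*c) + n*(-115*c^2 + 358*c - 7)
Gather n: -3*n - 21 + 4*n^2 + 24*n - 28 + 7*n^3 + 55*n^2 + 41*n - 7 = 7*n^3 + 59*n^2 + 62*n - 56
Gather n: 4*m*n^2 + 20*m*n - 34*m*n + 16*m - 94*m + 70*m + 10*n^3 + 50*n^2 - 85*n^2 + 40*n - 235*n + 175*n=-8*m + 10*n^3 + n^2*(4*m - 35) + n*(-14*m - 20)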